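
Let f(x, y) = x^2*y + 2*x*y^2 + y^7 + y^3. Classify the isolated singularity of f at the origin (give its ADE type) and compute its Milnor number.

Type D_8, Milnor number mu = 8.

The Hessian of f at 0 has rank 0. Corank 2; j^3 = y*(x + y)^2 has shape L^2 M (L != M), so D-series; mu = 8 gives D_8.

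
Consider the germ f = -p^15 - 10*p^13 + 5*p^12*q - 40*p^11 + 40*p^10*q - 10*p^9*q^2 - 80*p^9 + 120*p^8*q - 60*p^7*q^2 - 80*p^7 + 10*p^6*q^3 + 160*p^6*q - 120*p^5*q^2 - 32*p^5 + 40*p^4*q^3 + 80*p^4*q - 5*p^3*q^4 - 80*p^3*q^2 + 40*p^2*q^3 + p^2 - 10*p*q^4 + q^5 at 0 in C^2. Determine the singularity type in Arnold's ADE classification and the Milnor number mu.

The Hessian of f at 0 has rank 1. Corank 1: A-series; mu = 4 gives A_4.

Type A4, Milnor number mu = 4.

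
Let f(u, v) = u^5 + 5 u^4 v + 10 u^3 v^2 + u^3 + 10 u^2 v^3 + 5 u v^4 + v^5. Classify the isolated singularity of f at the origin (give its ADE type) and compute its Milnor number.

Type E8, Milnor number mu = 8.

The Hessian of f at 0 is [[0, 0], [0, 0]] with rank 0, so corank 2. A Groebner basis of the Jacobian ideal J(f) in C{u,v} is {v^5, u*v^3 + v^4/4, u^2}; counting standard monomials gives mu = 8. Corank 2; j^3 = u^3 is a perfect cube, so E-series; the 5-jet and mu = 8 give E_8.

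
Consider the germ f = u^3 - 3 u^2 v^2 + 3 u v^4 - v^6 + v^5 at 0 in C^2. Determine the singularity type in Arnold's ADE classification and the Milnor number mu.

Type E_8, Milnor number mu = 8.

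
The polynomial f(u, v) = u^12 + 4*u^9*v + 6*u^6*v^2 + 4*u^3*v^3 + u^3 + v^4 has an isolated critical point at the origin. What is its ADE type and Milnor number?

Type E_{6}, Milnor number mu = 6.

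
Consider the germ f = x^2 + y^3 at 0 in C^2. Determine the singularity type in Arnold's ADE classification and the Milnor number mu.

Type A2, Milnor number mu = 2.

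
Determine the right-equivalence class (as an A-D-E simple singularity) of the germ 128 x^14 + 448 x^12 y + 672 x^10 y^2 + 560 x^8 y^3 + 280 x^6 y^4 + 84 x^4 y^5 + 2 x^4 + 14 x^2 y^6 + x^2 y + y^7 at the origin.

The Hessian of f at 0 has rank 0. Corank 2; j^3 = x^2*y has shape L^2 M (L != M), so D-series; mu = 8 gives D_8.

D8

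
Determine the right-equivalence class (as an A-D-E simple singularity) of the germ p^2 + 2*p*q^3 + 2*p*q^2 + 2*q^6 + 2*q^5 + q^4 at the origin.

The Hessian of f at 0 is [[2, 0], [0, 0]] with rank 1, so corank 1. A Groebner basis of the Jacobian ideal J(f) in C{p,q} is {p*q^2 - p*q + p + q^2, p + q^3 + q^2, p^2 + p*q - p - q^2}; counting standard monomials gives mu = 5. Corank 1: A-series; mu = 5 gives A_5.

A_5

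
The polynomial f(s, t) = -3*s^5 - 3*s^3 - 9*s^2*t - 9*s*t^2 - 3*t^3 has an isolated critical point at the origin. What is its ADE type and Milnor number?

Type E_8, Milnor number mu = 8.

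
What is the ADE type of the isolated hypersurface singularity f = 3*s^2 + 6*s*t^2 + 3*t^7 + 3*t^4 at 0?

A_6

The Hessian of f at 0 has rank 1. Corank 1: A-series; mu = 6 gives A_6.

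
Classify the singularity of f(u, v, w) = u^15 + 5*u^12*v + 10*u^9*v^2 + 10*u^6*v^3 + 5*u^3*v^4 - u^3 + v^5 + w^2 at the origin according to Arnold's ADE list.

E_{8}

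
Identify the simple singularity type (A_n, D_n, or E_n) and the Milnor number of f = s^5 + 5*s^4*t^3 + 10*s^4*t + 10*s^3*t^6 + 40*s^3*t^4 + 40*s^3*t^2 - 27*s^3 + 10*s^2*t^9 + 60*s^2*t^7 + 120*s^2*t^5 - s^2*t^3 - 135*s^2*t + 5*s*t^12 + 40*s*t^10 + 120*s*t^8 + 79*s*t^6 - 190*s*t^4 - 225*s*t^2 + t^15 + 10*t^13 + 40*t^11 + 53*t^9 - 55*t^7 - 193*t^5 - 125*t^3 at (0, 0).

The Hessian of f at 0 is [[0, 0], [0, 0]] with rank 0, so corank 2. A Groebner basis of the Jacobian ideal J(f) in C{s,t} is {21*s^2/2 + s*t^3 + 35*s*t + 175*t^2/6, -6*s^2 - 20*s*t + t^4 - 50*t^2/3, s^3 - 25*s*t^2/3 - 250*t^3/27, s^2*t + 10*s*t^2/3 + 25*t^3/9}; counting standard monomials gives mu = 8. Corank 2; j^3 = -(3*s + 5*t)^3 is a perfect cube, so E-series; the 5-jet and mu = 8 give E_8.

Type E8, Milnor number mu = 8.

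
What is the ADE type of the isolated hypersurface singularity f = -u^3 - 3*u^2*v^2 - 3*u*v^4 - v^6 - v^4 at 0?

E6

The Hessian of f at 0 has rank 0. Corank 2; j^3 = -u^3 is a perfect cube, so E-series; the 4-jet and mu = 6 give E_6.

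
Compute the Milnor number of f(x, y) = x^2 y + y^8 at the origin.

The Hessian of f at 0 is [[0, 0], [0, 0]] with rank 0, so corank 2. A Groebner basis of the Jacobian ideal J(f) in C{x,y} is {x^2/8 + y^7, x^3, x*y}; counting standard monomials gives mu = 9. Corank 2; j^3 = x^2*y has shape L^2 M (L != M), so D-series; mu = 9 gives D_9.

9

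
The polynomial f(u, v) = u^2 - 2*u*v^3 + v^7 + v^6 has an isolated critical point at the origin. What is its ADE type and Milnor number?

Type A_{6}, Milnor number mu = 6.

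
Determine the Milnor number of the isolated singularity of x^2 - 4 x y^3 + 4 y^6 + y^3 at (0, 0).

2

The Hessian of f at 0 is [[2, 0], [0, 0]] with rank 1, so corank 1. A Groebner basis of the Jacobian ideal J(f) in C{x,y} is {y^2, x}; counting standard monomials gives mu = 2. Corank 1: A-series; mu = 2 gives A_2.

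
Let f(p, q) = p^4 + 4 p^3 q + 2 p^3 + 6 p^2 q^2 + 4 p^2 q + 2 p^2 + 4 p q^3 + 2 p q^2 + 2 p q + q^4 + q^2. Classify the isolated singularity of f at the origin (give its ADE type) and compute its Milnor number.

The Hessian of f at 0 has rank 2. Corank 0: nondegenerate Morse point, so A_1.

Type A_1, Milnor number mu = 1.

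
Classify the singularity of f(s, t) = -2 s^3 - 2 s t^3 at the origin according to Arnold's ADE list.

E_{7}

The Hessian of f at 0 has rank 0. Corank 2; j^3 = -2*s^3 is a perfect cube, so E-series; the 4-jet and mu = 7 give E_7.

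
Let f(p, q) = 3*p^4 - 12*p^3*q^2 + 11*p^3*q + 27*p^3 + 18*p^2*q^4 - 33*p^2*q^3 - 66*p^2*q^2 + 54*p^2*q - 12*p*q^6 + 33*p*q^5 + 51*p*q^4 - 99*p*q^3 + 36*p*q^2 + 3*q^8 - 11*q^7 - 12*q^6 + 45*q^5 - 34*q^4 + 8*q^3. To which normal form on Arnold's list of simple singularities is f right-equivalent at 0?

E7

The Hessian of f at 0 is [[0, 0], [0, 0]] with rank 0, so corank 2. A Groebner basis of the Jacobian ideal J(f) in C{p,q} is {-19683*p^2/20006 - 13122*p*q/10003 + q^4 - 27*q^3/20006 - 4374*q^2/10003, p^3 - 13257*p^2/10003 - 17676*p*q/10003 + 8837*q^3/30009 - 5892*q^2/10003, p^2*q + 26487*p^2/20006 + 17658*p*q/10003 - 79697*q^3/180054 + 5886*q^2/10003, -2835*p^2/2858 + p*q^2 - 1890*p*q/1429 + 17113*q^3/25722 - 630*q^2/1429}; counting standard monomials gives mu = 7. Corank 2; j^3 = (3*p + 2*q)^3 is a perfect cube, so E-series; the 4-jet and mu = 7 give E_7.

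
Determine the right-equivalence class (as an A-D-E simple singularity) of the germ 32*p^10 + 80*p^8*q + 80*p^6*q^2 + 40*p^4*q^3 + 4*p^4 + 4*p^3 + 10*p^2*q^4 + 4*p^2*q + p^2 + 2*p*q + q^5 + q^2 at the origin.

A_4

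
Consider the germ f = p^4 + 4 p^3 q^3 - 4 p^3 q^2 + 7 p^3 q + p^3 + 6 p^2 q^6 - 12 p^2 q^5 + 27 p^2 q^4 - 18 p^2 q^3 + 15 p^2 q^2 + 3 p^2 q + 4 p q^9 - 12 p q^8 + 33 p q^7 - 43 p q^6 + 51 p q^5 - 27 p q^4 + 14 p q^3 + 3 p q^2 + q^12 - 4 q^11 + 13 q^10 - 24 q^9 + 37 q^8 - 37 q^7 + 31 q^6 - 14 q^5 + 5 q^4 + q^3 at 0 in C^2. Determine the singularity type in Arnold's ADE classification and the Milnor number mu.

Type E7, Milnor number mu = 7.

The Hessian of f at 0 has rank 0. Corank 2; j^3 = (p + q)^3 is a perfect cube, so E-series; the 4-jet and mu = 7 give E_7.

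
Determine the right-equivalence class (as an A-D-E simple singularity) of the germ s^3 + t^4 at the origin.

E6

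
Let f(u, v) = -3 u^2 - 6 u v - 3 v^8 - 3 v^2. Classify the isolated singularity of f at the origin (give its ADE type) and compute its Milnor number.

The Hessian of f at 0 has rank 1. Corank 1: A-series; mu = 7 gives A_7.

Type A_7, Milnor number mu = 7.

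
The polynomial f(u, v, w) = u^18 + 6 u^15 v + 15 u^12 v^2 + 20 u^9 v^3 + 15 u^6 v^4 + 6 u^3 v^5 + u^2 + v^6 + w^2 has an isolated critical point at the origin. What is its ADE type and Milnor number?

The Hessian of f at 0 has rank 2. Corank 1: A-series; mu = 5 gives A_5.

Type A5, Milnor number mu = 5.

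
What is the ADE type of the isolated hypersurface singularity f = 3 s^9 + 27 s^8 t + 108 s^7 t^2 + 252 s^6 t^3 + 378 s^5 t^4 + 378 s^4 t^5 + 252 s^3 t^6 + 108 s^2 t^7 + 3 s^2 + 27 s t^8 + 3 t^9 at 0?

The Hessian of f at 0 is [[6, 0], [0, 0]] with rank 1, so corank 1. A Groebner basis of the Jacobian ideal J(f) in C{s,t} is {t^8, s}; counting standard monomials gives mu = 8. Corank 1: A-series; mu = 8 gives A_8.

A_{8}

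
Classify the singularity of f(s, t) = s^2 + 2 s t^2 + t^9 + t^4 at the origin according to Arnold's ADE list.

The Hessian of f at 0 is [[2, 0], [0, 0]] with rank 1, so corank 1. A Groebner basis of the Jacobian ideal J(f) in C{s,t} is {s^4, s + t^2}; counting standard monomials gives mu = 8. Corank 1: A-series; mu = 8 gives A_8.

A_{8}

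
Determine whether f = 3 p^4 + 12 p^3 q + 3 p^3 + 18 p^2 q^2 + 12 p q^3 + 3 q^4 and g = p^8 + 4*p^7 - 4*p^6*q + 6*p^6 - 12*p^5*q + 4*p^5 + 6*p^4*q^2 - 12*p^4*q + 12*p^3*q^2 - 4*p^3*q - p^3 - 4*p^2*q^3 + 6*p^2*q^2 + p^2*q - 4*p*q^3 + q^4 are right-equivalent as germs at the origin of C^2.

No.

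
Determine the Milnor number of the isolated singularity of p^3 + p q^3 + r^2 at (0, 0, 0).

7

The Hessian of f at 0 has rank 1. Corank 2; j^3 = p^3 is a perfect cube, so E-series; the 4-jet and mu = 7 give E_7.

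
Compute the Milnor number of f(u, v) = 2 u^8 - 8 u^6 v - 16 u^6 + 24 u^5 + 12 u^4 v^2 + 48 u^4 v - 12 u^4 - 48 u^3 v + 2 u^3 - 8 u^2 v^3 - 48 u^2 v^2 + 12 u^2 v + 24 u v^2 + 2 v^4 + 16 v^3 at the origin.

6

The Hessian of f at 0 has rank 0. Corank 2; j^3 = 2*(u + 2*v)^3 is a perfect cube, so E-series; the 4-jet and mu = 6 give E_6.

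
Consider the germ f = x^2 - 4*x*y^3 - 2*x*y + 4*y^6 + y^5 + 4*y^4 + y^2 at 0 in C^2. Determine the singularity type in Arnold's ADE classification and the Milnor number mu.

The Hessian of f at 0 has rank 1. Corank 1: A-series; mu = 4 gives A_4.

Type A_4, Milnor number mu = 4.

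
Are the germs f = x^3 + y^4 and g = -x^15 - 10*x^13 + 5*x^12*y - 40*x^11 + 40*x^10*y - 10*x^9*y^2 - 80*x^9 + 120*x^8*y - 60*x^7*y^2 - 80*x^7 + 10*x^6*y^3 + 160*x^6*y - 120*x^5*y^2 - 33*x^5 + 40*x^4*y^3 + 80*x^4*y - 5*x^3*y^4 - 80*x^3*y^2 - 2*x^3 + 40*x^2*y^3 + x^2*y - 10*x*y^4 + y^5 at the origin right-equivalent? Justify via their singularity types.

The Hessian of f at 0 is [[0, 0], [0, 0]] with rank 0, so corank 2. A Groebner basis of the Jacobian ideal J(f) in C{x,y} is {y^3, x^2}; counting standard monomials gives mu = 6. Corank 2; j^3 = x^3 is a perfect cube, so E-series; the 4-jet and mu = 6 give E_6. The Hessian of g at 0 is [[0, 0], [0, 0]] with rank 0, so corank 2. A Groebner basis of the Jacobian ideal J(g) in C{x,y} is {x*y/10 + y^4, x*y^2, x^2 - x*y/2}; counting standard monomials gives mu = 6. Corank 2; j^3 = -x^2*(2*x - y) has shape L^2 M (L != M), so D-series; mu = 6 gives D_6. f is E_6 but g is D_6, hence not right-equivalent.

No.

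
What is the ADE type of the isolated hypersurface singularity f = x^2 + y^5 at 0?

A_{4}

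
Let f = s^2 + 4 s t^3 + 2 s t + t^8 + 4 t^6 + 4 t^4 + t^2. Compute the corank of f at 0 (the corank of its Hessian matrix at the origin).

The Hessian at 0 is [[2, 2], [2, 2]] of rank 1; hence corank 1.

1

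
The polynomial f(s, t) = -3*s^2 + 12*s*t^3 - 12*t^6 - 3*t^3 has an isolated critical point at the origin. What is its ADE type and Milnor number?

Type A_2, Milnor number mu = 2.

The Hessian of f at 0 is [[-6, 0], [0, 0]] with rank 1, so corank 1. A Groebner basis of the Jacobian ideal J(f) in C{s,t} is {t^2, s}; counting standard monomials gives mu = 2. Corank 1: A-series; mu = 2 gives A_2.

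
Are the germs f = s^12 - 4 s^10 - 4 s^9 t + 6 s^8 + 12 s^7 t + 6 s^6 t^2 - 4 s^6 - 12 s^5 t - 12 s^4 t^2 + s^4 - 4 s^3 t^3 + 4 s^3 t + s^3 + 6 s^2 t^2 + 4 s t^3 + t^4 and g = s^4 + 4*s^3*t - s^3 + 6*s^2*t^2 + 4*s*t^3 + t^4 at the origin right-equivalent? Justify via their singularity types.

The Hessian of f at 0 is [[0, 0], [0, 0]] with rank 0, so corank 2. A Groebner basis of the Jacobian ideal J(f) in C{s,t} is {t^4, s*t^2 + t^3/3, s^2}; counting standard monomials gives mu = 6. Corank 2; j^3 = s^3 is a perfect cube, so E-series; the 4-jet and mu = 6 give E_6. The Hessian of g at 0 is [[0, 0], [0, 0]] with rank 0, so corank 2. A Groebner basis of the Jacobian ideal J(g) in C{s,t} is {t^4, s*t^2 + t^3/3, s^2}; counting standard monomials gives mu = 6. Corank 2; j^3 = -s^3 is a perfect cube, so E-series; the 4-jet and mu = 6 give E_6. Both have type E_6, hence right-equivalent.

Yes.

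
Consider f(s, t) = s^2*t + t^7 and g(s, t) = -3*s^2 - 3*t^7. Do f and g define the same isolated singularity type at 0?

No.

The Hessian of f at 0 has rank 0. Corank 2; j^3 = s^2*t has shape L^2 M (L != M), so D-series; mu = 8 gives D_8. The Hessian of g at 0 has rank 1. Corank 1: A-series; mu = 6 gives A_6. f is D_8 but g is A_6, hence not right-equivalent.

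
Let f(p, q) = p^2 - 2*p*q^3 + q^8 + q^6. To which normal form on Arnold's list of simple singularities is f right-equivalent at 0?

The Hessian of f at 0 is [[2, 0], [0, 0]] with rank 1, so corank 1. A Groebner basis of the Jacobian ideal J(f) in C{p,q} is {p^3, p^2*q, -p + q^3}; counting standard monomials gives mu = 7. Corank 1: A-series; mu = 7 gives A_7.

A_7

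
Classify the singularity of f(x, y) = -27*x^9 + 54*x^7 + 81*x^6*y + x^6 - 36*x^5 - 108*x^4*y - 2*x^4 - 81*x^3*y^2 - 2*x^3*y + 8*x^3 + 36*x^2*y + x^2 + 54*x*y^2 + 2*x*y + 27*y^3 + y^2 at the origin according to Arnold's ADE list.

The Hessian of f at 0 has rank 1. Corank 1: A-series; mu = 2 gives A_2.

A_2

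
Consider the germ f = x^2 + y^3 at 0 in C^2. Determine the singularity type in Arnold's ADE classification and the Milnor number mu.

The Hessian of f at 0 is [[2, 0], [0, 0]] with rank 1, so corank 1. A Groebner basis of the Jacobian ideal J(f) in C{x,y} is {y^2, x}; counting standard monomials gives mu = 2. Corank 1: A-series; mu = 2 gives A_2.

Type A_{2}, Milnor number mu = 2.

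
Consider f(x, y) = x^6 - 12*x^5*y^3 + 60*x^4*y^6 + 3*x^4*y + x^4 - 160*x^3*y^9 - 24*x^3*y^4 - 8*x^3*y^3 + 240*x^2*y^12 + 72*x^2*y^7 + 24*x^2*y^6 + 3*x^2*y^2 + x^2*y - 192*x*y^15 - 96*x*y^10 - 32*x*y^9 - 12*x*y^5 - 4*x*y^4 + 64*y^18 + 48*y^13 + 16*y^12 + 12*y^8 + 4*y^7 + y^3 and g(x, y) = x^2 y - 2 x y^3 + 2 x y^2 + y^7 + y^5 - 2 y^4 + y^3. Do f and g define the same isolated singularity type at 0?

No.

The Hessian of f at 0 has rank 0. Corank 2; j^3 = y*(x^2 + y^2) splits into three distinct lines over C (the quadratic factor has nonzero discriminant), so D_4. The Hessian of g at 0 has rank 0. Corank 2; j^3 = y*(x + y)^2 has shape L^2 M (L != M), so D-series; mu = 8 gives D_8. f is D_4 but g is D_8, hence not right-equivalent.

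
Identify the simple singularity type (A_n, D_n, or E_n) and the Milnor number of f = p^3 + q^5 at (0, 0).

Type E_8, Milnor number mu = 8.

The Hessian of f at 0 is [[0, 0], [0, 0]] with rank 0, so corank 2. A Groebner basis of the Jacobian ideal J(f) in C{p,q} is {q^4, p^2}; counting standard monomials gives mu = 8. Corank 2; j^3 = p^3 is a perfect cube, so E-series; the 5-jet and mu = 8 give E_8.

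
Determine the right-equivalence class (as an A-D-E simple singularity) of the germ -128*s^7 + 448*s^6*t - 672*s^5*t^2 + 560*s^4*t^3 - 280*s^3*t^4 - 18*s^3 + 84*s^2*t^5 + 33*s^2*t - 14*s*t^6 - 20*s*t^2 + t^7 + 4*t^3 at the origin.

D_8

The Hessian of f at 0 has rank 0. Corank 2; j^3 = -(2*s - t)*(3*s - 2*t)^2 has shape L^2 M (L != M), so D-series; mu = 8 gives D_8.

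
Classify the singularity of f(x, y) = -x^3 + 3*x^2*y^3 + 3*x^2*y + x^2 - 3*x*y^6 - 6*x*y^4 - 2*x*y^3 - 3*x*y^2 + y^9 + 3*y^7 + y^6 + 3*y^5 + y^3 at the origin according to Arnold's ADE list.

A2

The Hessian of f at 0 has rank 1. Corank 1: A-series; mu = 2 gives A_2.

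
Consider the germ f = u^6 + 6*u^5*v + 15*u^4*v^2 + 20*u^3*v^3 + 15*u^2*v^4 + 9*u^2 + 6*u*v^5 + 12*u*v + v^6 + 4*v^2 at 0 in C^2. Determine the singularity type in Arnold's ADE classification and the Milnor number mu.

The Hessian of f at 0 is [[18, 12], [12, 8]] with rank 1, so corank 1. A Groebner basis of the Jacobian ideal J(f) in C{u,v} is {v^5, u + 2*v/3}; counting standard monomials gives mu = 5. Corank 1: A-series; mu = 5 gives A_5.

Type A5, Milnor number mu = 5.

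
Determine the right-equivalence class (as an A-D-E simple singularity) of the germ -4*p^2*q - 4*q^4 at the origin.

The Hessian of f at 0 has rank 0. Corank 2; j^3 = -4*p^2*q has shape L^2 M (L != M), so D-series; mu = 5 gives D_5.

D_{5}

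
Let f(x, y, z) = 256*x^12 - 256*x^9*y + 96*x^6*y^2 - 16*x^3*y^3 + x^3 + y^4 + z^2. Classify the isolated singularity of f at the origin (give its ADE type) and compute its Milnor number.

Type E_{6}, Milnor number mu = 6.

The Hessian of f at 0 has rank 1. Corank 2; j^3 = x^3 is a perfect cube, so E-series; the 4-jet and mu = 6 give E_6.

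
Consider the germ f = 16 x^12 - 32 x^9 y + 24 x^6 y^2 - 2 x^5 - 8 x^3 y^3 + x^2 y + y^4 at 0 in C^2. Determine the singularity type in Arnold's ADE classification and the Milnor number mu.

Type D_5, Milnor number mu = 5.

The Hessian of f at 0 has rank 0. Corank 2; j^3 = x^2*y has shape L^2 M (L != M), so D-series; mu = 5 gives D_5.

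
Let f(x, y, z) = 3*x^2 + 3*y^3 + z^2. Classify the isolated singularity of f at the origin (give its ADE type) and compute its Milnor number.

Type A_2, Milnor number mu = 2.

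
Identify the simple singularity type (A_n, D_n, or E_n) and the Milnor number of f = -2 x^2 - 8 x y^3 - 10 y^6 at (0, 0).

The Hessian of f at 0 has rank 1. Corank 1: A-series; mu = 5 gives A_5.

Type A5, Milnor number mu = 5.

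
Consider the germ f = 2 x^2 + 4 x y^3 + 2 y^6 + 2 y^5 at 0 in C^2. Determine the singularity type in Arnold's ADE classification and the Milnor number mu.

Type A_4, Milnor number mu = 4.

The Hessian of f at 0 has rank 1. Corank 1: A-series; mu = 4 gives A_4.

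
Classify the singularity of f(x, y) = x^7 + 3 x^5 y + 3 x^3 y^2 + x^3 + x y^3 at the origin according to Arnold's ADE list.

The Hessian of f at 0 is [[0, 0], [0, 0]] with rank 0, so corank 2. A Groebner basis of the Jacobian ideal J(f) in C{x,y} is {x^3, x*y^2, 3*x^2 + y^3}; counting standard monomials gives mu = 7. Corank 2; j^3 = x^3 is a perfect cube, so E-series; the 4-jet and mu = 7 give E_7.

E_7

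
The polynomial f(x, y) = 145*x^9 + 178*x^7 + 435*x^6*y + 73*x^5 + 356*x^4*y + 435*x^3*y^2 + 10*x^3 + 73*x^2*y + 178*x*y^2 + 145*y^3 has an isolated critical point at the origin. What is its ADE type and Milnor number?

Type D_4, Milnor number mu = 4.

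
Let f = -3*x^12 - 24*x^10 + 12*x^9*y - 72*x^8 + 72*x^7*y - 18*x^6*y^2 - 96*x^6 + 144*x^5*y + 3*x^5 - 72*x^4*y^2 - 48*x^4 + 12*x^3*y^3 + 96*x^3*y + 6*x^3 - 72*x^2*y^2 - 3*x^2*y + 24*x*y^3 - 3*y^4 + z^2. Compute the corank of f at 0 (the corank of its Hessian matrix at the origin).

2

The Hessian at 0 is [[0, 0, 0], [0, 0, 0], [0, 0, 2]] of rank 1; hence corank 2.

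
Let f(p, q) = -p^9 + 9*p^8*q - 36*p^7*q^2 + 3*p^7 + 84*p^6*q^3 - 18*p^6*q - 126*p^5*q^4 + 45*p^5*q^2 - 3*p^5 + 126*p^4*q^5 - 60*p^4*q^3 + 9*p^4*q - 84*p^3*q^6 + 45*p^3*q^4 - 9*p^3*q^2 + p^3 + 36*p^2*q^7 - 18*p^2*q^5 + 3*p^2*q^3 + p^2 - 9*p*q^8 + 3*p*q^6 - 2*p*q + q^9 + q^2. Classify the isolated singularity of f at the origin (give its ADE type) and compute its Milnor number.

The Hessian of f at 0 is [[2, -2], [-2, 2]] with rank 1, so corank 1. A Groebner basis of the Jacobian ideal J(f) in C{p,q} is {q^2, p - q}; counting standard monomials gives mu = 2. Corank 1: A-series; mu = 2 gives A_2.

Type A_{2}, Milnor number mu = 2.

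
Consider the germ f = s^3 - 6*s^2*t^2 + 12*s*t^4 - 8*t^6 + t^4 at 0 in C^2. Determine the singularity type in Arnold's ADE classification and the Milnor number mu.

The Hessian of f at 0 is [[0, 0], [0, 0]] with rank 0, so corank 2. A Groebner basis of the Jacobian ideal J(f) in C{s,t} is {s^3, s^2*t, -s^2/4 + s*t^2, t^3}; counting standard monomials gives mu = 6. Corank 2; j^3 = s^3 is a perfect cube, so E-series; the 4-jet and mu = 6 give E_6.

Type E_6, Milnor number mu = 6.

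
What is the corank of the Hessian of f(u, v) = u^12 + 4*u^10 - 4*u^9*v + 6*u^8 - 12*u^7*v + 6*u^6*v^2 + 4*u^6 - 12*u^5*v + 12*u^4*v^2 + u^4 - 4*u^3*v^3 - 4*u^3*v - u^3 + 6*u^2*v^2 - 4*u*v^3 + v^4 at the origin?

The Hessian at 0 is [[0, 0], [0, 0]] of rank 0; hence corank 2.

2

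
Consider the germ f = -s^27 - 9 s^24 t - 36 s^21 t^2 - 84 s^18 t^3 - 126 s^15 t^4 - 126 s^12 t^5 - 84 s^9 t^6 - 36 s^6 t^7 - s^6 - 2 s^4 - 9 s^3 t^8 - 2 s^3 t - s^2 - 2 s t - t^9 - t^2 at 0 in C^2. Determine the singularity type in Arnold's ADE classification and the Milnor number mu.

The Hessian of f at 0 has rank 1. Corank 1: A-series; mu = 8 gives A_8.

Type A_{8}, Milnor number mu = 8.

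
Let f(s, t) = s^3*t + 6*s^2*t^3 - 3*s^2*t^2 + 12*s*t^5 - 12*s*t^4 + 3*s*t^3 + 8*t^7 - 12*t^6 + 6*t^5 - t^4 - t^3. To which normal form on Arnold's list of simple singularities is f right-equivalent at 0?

The Hessian of f at 0 has rank 0. Corank 2; j^3 = -t^3 is a perfect cube, so E-series; the 4-jet and mu = 7 give E_7.

E_{7}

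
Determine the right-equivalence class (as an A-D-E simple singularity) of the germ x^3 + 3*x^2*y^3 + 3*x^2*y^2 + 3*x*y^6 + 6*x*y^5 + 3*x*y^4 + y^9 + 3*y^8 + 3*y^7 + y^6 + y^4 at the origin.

E6

The Hessian of f at 0 has rank 0. Corank 2; j^3 = x^3 is a perfect cube, so E-series; the 4-jet and mu = 6 give E_6.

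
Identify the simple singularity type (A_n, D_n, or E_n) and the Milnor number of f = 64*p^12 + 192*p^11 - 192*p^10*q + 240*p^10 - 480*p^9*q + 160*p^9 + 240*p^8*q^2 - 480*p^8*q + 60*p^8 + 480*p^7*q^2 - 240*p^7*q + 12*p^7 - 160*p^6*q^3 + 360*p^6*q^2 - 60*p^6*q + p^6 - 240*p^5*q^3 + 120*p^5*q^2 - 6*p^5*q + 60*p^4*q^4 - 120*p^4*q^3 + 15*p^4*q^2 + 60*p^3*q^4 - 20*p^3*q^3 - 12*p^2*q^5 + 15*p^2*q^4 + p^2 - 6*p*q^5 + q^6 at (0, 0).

Type A_{5}, Milnor number mu = 5.

The Hessian of f at 0 has rank 1. Corank 1: A-series; mu = 5 gives A_5.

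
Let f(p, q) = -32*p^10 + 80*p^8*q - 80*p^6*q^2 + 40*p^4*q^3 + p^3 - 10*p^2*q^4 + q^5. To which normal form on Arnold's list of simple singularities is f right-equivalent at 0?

E_{8}

The Hessian of f at 0 has rank 0. Corank 2; j^3 = p^3 is a perfect cube, so E-series; the 5-jet and mu = 8 give E_8.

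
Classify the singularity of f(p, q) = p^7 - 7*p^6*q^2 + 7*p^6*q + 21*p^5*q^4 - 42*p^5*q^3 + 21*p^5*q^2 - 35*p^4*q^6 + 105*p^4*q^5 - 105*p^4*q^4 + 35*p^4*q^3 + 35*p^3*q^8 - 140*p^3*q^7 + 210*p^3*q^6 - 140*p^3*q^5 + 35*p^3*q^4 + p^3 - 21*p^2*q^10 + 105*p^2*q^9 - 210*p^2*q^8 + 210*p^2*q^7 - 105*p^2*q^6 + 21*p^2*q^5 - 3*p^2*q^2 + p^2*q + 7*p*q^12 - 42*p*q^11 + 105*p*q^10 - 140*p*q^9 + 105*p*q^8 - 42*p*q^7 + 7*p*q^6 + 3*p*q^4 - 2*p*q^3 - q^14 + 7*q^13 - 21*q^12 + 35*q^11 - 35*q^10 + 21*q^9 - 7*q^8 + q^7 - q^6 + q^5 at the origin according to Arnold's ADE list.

D_8

The Hessian of f at 0 is [[0, 0], [0, 0]] with rank 0, so corank 2. A Groebner basis of the Jacobian ideal J(f) in C{p,q} is {-p^2 - p*q + q^4 + q^3, p^3 - p*q/7 + q^3/7, -p^2 + p*q^2 - p*q + q^3}; counting standard monomials gives mu = 8. Corank 2; j^3 = p^2*(p + q) has shape L^2 M (L != M), so D-series; mu = 8 gives D_8.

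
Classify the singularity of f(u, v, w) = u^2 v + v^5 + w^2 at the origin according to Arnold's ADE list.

D_{6}

The Hessian of f at 0 has rank 1. Corank 2; j^3 = u^2*v has shape L^2 M (L != M), so D-series; mu = 6 gives D_6.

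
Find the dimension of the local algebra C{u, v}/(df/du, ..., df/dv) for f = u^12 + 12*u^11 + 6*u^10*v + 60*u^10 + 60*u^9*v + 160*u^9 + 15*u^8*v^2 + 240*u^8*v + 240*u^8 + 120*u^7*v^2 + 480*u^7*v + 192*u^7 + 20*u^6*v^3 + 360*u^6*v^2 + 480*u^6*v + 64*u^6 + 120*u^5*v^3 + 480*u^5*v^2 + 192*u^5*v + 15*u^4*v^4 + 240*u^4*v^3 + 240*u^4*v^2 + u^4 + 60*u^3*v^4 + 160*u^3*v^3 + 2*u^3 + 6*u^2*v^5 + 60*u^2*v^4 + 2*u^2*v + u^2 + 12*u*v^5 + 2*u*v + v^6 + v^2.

5

The Hessian of f at 0 has rank 1. Corank 1: A-series; mu = 5 gives A_5.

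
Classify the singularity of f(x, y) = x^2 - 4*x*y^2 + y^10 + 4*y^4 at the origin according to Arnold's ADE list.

A_{9}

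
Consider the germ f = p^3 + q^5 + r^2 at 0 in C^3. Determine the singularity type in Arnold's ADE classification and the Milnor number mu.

Type E_8, Milnor number mu = 8.

The Hessian of f at 0 has rank 1. Corank 2; j^3 = p^3 is a perfect cube, so E-series; the 5-jet and mu = 8 give E_8.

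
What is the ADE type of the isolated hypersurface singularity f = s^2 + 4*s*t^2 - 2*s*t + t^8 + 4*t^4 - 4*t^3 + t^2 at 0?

A_7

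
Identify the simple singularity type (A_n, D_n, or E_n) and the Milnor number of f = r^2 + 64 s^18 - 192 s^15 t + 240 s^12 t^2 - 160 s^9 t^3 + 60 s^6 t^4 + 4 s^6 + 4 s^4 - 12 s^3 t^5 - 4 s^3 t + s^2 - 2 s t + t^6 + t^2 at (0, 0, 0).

Type A_5, Milnor number mu = 5.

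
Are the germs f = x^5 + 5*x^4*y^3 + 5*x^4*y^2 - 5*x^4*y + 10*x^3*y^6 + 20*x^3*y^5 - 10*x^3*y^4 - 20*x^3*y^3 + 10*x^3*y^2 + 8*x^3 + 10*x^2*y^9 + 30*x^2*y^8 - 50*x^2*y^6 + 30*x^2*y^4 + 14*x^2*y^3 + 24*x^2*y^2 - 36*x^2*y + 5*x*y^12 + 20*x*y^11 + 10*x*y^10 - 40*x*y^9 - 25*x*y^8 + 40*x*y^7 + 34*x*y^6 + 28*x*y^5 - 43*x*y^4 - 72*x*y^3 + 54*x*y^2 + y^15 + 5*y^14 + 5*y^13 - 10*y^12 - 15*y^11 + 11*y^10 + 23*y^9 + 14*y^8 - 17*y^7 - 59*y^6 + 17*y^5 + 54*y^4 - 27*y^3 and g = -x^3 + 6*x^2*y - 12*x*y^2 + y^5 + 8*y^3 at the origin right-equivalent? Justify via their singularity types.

Yes.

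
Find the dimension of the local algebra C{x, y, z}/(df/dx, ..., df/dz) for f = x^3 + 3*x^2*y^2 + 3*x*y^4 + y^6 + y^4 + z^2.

The Hessian of f at 0 has rank 1. Corank 2; j^3 = x^3 is a perfect cube, so E-series; the 4-jet and mu = 6 give E_6.

6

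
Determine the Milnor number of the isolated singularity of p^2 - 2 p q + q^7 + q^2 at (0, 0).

6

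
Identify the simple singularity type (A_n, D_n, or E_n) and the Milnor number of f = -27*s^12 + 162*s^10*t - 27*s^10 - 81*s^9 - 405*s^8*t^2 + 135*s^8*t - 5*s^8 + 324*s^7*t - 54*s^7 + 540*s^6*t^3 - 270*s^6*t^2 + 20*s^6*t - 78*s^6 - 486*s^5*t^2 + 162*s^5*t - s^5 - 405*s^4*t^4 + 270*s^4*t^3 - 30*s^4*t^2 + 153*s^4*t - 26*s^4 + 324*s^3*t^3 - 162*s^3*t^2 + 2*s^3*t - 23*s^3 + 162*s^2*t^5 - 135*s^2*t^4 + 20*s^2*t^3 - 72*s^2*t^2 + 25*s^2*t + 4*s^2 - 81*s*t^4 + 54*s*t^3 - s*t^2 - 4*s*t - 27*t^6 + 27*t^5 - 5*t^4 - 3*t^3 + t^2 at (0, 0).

Type A_{2}, Milnor number mu = 2.

The Hessian of f at 0 has rank 1. Corank 1: A-series; mu = 2 gives A_2.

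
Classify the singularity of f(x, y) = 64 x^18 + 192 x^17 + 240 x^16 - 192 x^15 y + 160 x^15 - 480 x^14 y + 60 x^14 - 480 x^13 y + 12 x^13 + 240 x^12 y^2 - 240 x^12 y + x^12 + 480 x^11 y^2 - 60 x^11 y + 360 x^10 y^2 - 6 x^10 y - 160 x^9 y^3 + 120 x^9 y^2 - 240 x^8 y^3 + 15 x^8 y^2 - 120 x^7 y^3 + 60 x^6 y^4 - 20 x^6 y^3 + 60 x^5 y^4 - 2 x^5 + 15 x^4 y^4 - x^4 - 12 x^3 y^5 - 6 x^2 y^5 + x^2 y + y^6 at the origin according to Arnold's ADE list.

D7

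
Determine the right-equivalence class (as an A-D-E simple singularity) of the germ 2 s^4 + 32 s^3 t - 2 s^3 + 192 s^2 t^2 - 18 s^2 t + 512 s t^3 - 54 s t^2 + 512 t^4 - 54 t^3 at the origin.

The Hessian of f at 0 has rank 0. Corank 2; j^3 = -2*(s + 3*t)^3 is a perfect cube, so E-series; the 4-jet and mu = 6 give E_6.

E_{6}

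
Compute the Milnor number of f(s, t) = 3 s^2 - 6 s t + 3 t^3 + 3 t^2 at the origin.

2

The Hessian of f at 0 has rank 1. Corank 1: A-series; mu = 2 gives A_2.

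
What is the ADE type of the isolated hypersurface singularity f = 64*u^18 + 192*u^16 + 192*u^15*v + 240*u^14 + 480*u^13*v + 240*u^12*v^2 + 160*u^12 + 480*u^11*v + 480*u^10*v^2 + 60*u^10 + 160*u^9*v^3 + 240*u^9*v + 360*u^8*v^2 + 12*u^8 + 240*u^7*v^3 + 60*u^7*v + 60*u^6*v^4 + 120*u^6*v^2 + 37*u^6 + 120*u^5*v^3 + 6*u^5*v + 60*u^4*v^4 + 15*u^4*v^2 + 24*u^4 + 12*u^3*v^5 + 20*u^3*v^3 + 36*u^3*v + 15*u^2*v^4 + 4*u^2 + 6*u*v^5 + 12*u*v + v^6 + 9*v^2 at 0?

A_5

The Hessian of f at 0 has rank 1. Corank 1: A-series; mu = 5 gives A_5.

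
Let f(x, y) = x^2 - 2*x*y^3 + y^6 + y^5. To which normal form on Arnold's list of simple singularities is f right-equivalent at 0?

The Hessian of f at 0 has rank 1. Corank 1: A-series; mu = 4 gives A_4.

A_{4}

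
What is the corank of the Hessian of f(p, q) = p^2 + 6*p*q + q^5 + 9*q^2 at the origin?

1

Hessian at 0 has rank 1.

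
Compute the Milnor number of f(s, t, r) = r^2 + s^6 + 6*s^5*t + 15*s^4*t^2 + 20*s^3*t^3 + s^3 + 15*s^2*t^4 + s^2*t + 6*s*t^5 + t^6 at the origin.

The Hessian of f at 0 has rank 1. Corank 2; j^3 = s^2*(s + t) has shape L^2 M (L != M), so D-series; mu = 7 gives D_7.

7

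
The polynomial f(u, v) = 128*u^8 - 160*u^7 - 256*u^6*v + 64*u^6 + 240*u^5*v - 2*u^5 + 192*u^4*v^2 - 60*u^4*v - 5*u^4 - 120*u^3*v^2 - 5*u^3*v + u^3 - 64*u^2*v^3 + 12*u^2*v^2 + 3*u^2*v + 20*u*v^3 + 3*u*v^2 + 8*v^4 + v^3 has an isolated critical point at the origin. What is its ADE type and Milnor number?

Type E_7, Milnor number mu = 7.

The Hessian of f at 0 has rank 0. Corank 2; j^3 = (u + v)^3 is a perfect cube, so E-series; the 4-jet and mu = 7 give E_7.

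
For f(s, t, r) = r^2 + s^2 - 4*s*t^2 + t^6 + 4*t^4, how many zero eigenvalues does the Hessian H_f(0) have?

Hessian at 0 has rank 2.

1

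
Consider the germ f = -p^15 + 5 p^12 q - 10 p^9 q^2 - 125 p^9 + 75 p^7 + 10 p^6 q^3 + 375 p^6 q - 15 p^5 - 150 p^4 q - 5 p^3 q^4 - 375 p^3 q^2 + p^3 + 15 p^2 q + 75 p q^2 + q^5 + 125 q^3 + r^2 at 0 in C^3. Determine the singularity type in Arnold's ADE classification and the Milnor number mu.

Type E_{8}, Milnor number mu = 8.

The Hessian of f at 0 is [[0, 0, 0], [0, 0, 0], [0, 0, 2]] with rank 1, so corank 2. A Groebner basis of the Jacobian ideal J(f) in C{p,q,r} is {p^2/1250 + p*q^3 + p*q/125 + q^2/50, q^4, p^3 - 75*p*q^2 - 250*q^3, p^2*q + 10*p*q^2 + 25*q^3, r}; counting standard monomials gives mu = 8. Corank 2; j^3 = (p + 5*q)^3 is a perfect cube, so E-series; the 5-jet and mu = 8 give E_8.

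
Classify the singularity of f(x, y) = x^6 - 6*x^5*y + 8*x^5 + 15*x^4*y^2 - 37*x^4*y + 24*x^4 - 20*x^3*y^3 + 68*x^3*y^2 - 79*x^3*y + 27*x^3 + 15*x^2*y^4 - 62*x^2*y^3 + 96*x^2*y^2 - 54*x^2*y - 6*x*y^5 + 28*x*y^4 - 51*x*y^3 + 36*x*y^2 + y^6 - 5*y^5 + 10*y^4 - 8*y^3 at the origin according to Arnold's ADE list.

E7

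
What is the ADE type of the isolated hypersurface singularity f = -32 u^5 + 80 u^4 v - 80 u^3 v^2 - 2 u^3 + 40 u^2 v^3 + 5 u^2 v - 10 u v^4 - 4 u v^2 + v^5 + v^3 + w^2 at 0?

The Hessian of f at 0 is [[0, 0, 0], [0, 0, 0], [0, 0, 2]] with rank 1, so corank 2. A Groebner basis of the Jacobian ideal J(f) in C{u,v,w} is {-u*v/10 + v^4 + v^2/10, u*v^2 - v^3, u^2 - 3*u*v/2 + v^2/2, w}; counting standard monomials gives mu = 6. Corank 2; j^3 = -(u - v)^2*(2*u - v) has shape L^2 M (L != M), so D-series; mu = 6 gives D_6.

D_{6}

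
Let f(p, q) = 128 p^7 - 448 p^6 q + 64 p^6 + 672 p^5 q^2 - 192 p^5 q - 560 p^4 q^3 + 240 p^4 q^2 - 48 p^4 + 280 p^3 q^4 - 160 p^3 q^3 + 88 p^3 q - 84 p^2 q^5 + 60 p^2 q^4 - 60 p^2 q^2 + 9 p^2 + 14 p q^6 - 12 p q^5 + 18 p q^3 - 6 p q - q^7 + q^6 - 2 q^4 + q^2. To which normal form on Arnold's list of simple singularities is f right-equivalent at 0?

A_6

The Hessian of f at 0 has rank 1. Corank 1: A-series; mu = 6 gives A_6.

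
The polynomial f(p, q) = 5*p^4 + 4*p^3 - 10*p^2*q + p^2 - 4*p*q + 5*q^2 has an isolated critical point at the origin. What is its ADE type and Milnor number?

Type A1, Milnor number mu = 1.

The Hessian of f at 0 has rank 2. Corank 0: nondegenerate Morse point, so A_1.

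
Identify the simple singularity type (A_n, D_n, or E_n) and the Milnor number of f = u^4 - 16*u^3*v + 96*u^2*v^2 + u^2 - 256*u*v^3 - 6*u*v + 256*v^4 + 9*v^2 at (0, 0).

The Hessian of f at 0 has rank 1. Corank 1: A-series; mu = 3 gives A_3.

Type A_3, Milnor number mu = 3.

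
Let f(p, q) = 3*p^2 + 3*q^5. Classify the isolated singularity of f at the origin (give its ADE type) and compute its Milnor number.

The Hessian of f at 0 has rank 1. Corank 1: A-series; mu = 4 gives A_4.

Type A_4, Milnor number mu = 4.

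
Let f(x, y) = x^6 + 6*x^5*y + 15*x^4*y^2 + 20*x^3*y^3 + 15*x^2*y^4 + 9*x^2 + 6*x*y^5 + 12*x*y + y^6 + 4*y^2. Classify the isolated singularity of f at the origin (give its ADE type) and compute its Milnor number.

Type A_{5}, Milnor number mu = 5.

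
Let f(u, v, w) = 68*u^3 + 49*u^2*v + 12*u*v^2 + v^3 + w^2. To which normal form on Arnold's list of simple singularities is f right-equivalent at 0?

The Hessian of f at 0 is [[0, 0, 0], [0, 0, 0], [0, 0, 2]] with rank 1, so corank 2. A Groebner basis of the Jacobian ideal J(f) in C{u,v,w} is {v^3, u^2 - 3*v^2/47, u*v + 12*v^2/47, w}; counting standard monomials gives mu = 4. Corank 2; j^3 = (4*u + v)*(17*u^2 + 8*u*v + v^2) splits into three distinct lines over C (the quadratic factor has nonzero discriminant), so D_4.

D_{4}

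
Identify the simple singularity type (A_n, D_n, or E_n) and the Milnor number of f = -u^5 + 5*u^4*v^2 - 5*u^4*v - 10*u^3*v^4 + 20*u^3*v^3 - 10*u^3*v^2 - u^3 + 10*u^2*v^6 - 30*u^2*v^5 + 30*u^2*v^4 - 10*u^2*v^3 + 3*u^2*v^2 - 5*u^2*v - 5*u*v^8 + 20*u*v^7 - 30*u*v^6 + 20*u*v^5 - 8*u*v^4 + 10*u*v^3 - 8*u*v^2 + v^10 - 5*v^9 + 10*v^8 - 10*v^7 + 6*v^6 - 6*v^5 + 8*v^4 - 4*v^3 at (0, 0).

Type D_6, Milnor number mu = 6.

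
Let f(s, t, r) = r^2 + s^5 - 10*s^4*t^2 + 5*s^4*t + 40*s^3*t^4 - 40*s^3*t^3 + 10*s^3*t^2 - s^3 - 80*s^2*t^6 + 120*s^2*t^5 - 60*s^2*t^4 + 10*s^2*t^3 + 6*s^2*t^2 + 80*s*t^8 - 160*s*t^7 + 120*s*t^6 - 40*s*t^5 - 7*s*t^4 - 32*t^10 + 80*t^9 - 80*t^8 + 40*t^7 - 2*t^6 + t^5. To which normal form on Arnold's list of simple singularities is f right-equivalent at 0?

E8

The Hessian of f at 0 has rank 1. Corank 2; j^3 = -s^3 is a perfect cube, so E-series; the 5-jet and mu = 8 give E_8.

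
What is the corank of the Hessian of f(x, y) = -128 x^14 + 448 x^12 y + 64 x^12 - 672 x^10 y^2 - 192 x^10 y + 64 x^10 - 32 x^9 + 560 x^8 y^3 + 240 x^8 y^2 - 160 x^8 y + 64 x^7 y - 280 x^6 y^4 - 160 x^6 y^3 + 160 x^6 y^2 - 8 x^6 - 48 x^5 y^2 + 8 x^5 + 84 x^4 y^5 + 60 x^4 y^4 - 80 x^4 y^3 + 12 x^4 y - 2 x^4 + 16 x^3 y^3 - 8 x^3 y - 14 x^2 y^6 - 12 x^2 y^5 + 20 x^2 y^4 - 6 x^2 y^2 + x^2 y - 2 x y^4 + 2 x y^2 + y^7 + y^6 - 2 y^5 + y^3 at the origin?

2

The Hessian at 0 is [[0, 0], [0, 0]] of rank 0; hence corank 2.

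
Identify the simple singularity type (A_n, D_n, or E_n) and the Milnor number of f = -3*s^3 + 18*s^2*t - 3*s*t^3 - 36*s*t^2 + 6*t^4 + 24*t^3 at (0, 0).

Type E_7, Milnor number mu = 7.

The Hessian of f at 0 has rank 0. Corank 2; j^3 = -3*(s - 2*t)^3 is a perfect cube, so E-series; the 4-jet and mu = 7 give E_7.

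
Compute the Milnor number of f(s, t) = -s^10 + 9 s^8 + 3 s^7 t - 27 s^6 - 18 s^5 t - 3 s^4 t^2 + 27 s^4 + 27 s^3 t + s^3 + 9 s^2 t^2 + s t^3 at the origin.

The Hessian of f at 0 is [[0, 0], [0, 0]] with rank 0, so corank 2. A Groebner basis of the Jacobian ideal J(f) in C{s,t} is {s^2/3 + t^4 + t^3/9, s^3, s^2*t - s^2/9 - t^3/27, 2*s^2/3 + s*t^2 + 2*t^3/9}; counting standard monomials gives mu = 7. Corank 2; j^3 = s^3 is a perfect cube, so E-series; the 4-jet and mu = 7 give E_7.

7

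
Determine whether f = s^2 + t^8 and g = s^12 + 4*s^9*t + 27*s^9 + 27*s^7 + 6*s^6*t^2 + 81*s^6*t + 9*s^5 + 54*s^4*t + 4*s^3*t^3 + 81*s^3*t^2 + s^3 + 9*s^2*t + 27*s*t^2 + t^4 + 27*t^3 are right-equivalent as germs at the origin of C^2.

No.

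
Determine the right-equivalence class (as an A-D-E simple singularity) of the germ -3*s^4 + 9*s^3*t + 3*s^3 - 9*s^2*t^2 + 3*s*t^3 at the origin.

E_{7}

The Hessian of f at 0 is [[0, 0], [0, 0]] with rank 0, so corank 2. A Groebner basis of the Jacobian ideal J(f) in C{s,t} is {3*s^2 + t^4 + t^3, s^3, s^2*t - s^2 - t^3/3, -2*s^2 + s*t^2 - 2*t^3/3}; counting standard monomials gives mu = 7. Corank 2; j^3 = 3*s^3 is a perfect cube, so E-series; the 4-jet and mu = 7 give E_7.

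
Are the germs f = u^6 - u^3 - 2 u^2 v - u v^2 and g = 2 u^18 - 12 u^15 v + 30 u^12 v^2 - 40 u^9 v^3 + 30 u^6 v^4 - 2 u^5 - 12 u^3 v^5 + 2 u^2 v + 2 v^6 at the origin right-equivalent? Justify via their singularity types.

Yes.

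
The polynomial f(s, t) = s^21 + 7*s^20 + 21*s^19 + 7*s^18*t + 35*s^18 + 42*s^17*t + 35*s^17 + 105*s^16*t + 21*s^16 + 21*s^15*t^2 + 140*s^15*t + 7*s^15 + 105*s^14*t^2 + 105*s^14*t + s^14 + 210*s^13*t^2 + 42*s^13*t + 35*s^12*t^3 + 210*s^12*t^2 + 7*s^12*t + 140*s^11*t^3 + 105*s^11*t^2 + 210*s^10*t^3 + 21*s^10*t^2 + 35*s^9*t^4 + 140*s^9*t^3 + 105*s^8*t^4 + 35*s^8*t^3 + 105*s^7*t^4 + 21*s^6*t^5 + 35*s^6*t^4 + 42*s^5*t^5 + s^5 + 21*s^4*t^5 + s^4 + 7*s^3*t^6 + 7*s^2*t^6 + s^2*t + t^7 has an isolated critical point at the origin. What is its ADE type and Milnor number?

Type D8, Milnor number mu = 8.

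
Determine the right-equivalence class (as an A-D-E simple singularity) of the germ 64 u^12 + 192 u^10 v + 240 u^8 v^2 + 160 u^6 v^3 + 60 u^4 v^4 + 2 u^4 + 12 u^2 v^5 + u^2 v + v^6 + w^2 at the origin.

D7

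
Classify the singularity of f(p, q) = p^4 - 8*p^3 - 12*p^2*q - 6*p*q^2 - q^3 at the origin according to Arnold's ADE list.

E_6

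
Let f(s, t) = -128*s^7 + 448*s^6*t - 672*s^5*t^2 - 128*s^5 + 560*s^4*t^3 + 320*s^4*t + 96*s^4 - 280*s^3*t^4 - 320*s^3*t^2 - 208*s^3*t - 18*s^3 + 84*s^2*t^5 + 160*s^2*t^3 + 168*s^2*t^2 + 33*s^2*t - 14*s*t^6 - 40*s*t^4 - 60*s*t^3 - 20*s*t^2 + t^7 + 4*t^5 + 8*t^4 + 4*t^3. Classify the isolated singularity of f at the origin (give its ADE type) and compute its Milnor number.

The Hessian of f at 0 has rank 0. Corank 2; j^3 = -(2*s - t)*(3*s - 2*t)^2 has shape L^2 M (L != M), so D-series; mu = 8 gives D_8.

Type D8, Milnor number mu = 8.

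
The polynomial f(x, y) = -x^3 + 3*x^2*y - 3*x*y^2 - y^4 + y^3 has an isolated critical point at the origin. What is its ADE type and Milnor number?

The Hessian of f at 0 has rank 0. Corank 2; j^3 = -(x - y)^3 is a perfect cube, so E-series; the 4-jet and mu = 6 give E_6.

Type E_6, Milnor number mu = 6.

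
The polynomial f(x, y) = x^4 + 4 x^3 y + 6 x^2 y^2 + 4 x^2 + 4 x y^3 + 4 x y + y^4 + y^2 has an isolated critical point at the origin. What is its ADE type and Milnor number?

Type A_{3}, Milnor number mu = 3.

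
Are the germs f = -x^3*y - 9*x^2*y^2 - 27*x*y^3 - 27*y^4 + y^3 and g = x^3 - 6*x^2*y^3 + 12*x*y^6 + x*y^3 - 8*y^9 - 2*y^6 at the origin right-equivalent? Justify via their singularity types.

The Hessian of f at 0 has rank 0. Corank 2; j^3 = y^3 is a perfect cube, so E-series; the 4-jet and mu = 7 give E_7. The Hessian of g at 0 has rank 0. Corank 2; j^3 = x^3 is a perfect cube, so E-series; the 4-jet and mu = 7 give E_7. Both have type E_7, hence right-equivalent.

Yes.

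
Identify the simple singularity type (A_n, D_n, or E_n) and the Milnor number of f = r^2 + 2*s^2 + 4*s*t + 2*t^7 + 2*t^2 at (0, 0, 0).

Type A6, Milnor number mu = 6.

The Hessian of f at 0 is [[4, 4, 0], [4, 4, 0], [0, 0, 2]] with rank 2, so corank 1. A Groebner basis of the Jacobian ideal J(f) in C{s,t,r} is {t^6, s + t, r}; counting standard monomials gives mu = 6. Corank 1: A-series; mu = 6 gives A_6.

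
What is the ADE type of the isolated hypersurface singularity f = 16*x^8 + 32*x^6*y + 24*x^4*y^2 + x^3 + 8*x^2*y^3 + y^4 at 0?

E_6

The Hessian of f at 0 is [[0, 0], [0, 0]] with rank 0, so corank 2. A Groebner basis of the Jacobian ideal J(f) in C{x,y} is {y^3, x^2}; counting standard monomials gives mu = 6. Corank 2; j^3 = x^3 is a perfect cube, so E-series; the 4-jet and mu = 6 give E_6.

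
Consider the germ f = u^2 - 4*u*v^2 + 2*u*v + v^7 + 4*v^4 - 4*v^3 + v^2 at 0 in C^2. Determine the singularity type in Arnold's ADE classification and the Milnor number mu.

The Hessian of f at 0 has rank 1. Corank 1: A-series; mu = 6 gives A_6.

Type A6, Milnor number mu = 6.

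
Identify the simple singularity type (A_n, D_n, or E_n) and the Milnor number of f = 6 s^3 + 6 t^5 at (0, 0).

The Hessian of f at 0 has rank 0. Corank 2; j^3 = 6*s^3 is a perfect cube, so E-series; the 5-jet and mu = 8 give E_8.

Type E_{8}, Milnor number mu = 8.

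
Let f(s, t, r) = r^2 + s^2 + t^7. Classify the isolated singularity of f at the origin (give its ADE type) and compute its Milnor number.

Type A6, Milnor number mu = 6.

The Hessian of f at 0 has rank 2. Corank 1: A-series; mu = 6 gives A_6.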